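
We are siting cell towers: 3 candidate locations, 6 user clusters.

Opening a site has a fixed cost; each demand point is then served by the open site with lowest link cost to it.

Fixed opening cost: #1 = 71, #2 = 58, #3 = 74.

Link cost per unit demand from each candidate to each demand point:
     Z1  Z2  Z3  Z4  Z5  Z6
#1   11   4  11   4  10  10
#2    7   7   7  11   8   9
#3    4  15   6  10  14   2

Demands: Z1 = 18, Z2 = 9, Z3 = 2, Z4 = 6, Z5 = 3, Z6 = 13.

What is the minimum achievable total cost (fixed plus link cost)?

Open {#1, #3}: assign each demand point to its cheapest open site.
  Z1→#3 18×4=72, Z2→#1 9×4=36, Z3→#3 2×6=12, Z4→#1 6×4=24, Z5→#1 3×10=30, Z6→#3 13×2=26
  link cost 200, fixed 145 → total 345.
Compare {#2, #3}: link cost 257 + fixed 132 = 389.
Compare {#1, #2, #3}: link cost 194 + fixed 203 = 397.
Compare {#3}: link cost 347 + fixed 74 = 421.
All other subsets cost ≥ 389. Minimum total cost: 345.

345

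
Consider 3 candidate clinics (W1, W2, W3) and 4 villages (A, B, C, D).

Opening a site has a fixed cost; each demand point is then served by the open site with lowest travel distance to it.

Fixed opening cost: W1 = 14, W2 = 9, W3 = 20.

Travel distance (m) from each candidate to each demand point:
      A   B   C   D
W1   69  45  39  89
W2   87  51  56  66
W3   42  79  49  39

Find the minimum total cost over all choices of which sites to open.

Open {W1, W3}: assign each demand point to its cheapest open site.
  A→W3 42, B→W1 45, C→W1 39, D→W3 39
  travel distance 165, fixed 34 → total 199.
Compare {W1, W2, W3}: travel distance 165 + fixed 43 = 208.
Compare {W2, W3}: travel distance 181 + fixed 29 = 210.
Compare {W3}: travel distance 209 + fixed 20 = 229.
All other subsets cost ≥ 208. Minimum total cost: 199.

199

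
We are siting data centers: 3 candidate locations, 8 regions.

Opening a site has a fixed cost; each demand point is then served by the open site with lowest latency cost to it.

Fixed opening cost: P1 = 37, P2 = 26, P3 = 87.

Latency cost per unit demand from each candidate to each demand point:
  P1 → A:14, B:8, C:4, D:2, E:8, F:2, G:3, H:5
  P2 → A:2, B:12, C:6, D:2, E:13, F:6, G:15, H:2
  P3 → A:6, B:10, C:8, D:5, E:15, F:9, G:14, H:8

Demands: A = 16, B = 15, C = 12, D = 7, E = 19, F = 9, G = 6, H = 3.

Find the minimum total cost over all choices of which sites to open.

471

Open {P1, P2}: assign each demand point to its cheapest open site.
  A→P2 16×2=32, B→P1 15×8=120, C→P1 12×4=48, D→P1 7×2=14, E→P1 19×8=152, F→P1 9×2=18, G→P1 6×3=18, H→P2 3×2=6
  latency cost 408, fixed 63 → total 471.
Compare {P1, P2, P3}: latency cost 408 + fixed 150 = 558.
Compare {P1, P3}: latency cost 481 + fixed 124 = 605.
Compare {P1}: latency cost 609 + fixed 37 = 646.
All other subsets cost ≥ 558. Minimum total cost: 471.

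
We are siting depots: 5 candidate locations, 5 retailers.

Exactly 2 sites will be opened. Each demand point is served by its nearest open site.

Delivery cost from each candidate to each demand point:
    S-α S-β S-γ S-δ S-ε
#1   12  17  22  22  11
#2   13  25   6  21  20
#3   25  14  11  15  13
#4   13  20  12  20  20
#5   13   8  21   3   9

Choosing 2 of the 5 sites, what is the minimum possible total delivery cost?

Open {#2, #5}.
  S-α→#2 13, S-β→#5 8, S-γ→#2 6, S-δ→#5 3, S-ε→#5 9  ⇒ total 39.
Compare {#3, #5}: total 44.
Compare {#4, #5}: total 45.
No size-2 selection does better; minimum is 39.

39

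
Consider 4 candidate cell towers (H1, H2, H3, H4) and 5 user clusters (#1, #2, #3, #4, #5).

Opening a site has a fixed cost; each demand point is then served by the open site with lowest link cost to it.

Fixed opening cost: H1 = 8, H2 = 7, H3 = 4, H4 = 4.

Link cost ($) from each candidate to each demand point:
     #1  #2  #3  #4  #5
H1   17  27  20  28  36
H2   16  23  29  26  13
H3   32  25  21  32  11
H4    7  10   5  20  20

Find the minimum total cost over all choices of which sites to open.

Open {H3, H4}: assign each demand point to its cheapest open site.
  #1→H4 7, #2→H4 10, #3→H4 5, #4→H4 20, #5→H3 11
  link cost 53, fixed 8 → total 61.
Compare {H4}: link cost 62 + fixed 4 = 66.
Compare {H2, H4}: link cost 55 + fixed 11 = 66.
Compare {H2, H3, H4}: link cost 53 + fixed 15 = 68.
All other subsets cost ≥ 66. Minimum total cost: 61.

61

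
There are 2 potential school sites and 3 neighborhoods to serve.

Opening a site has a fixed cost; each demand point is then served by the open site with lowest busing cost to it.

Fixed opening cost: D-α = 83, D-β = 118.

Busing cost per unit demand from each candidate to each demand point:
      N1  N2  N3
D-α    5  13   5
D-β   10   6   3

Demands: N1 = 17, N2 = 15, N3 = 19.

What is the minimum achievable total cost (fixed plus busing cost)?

Open {D-α, D-β}: assign each demand point to its cheapest open site.
  N1→D-α 17×5=85, N2→D-β 15×6=90, N3→D-β 19×3=57
  busing cost 232, fixed 201 → total 433.
Compare {D-β}: busing cost 317 + fixed 118 = 435.
Compare {D-α}: busing cost 375 + fixed 83 = 458.

433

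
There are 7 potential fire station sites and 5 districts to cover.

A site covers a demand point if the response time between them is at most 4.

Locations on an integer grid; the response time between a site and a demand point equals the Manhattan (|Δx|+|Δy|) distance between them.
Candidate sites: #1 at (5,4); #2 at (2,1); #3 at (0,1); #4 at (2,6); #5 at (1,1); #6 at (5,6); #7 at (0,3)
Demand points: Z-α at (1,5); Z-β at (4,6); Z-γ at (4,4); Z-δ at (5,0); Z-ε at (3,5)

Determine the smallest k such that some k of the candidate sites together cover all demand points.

Coverage sets (demand points within 4 of each site):
  #1: {Z-β, Z-γ, Z-δ, Z-ε}
  #2: {Z-δ}
  #3: {}
  #4: {Z-α, Z-β, Z-γ, Z-ε}
  #5: {Z-α}
  #6: {Z-β, Z-γ, Z-ε}
  #7: {Z-α}
No single site covers all 5 demand points.
But {#1, #4} covers everything, so the minimum is 2.

2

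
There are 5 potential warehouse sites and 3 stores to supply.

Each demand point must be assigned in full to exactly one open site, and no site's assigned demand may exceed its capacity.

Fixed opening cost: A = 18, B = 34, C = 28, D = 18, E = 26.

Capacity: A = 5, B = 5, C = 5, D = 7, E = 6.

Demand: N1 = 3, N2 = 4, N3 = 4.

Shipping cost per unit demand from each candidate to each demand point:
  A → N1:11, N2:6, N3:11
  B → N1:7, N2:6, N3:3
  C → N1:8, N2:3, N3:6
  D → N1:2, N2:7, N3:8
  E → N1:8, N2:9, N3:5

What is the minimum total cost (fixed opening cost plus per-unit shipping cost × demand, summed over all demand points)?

96

Open {C, D}; cheapest assignment that respects the capacities:
  C (cap 5, load 4): N2 — cost 4×3 = 12
  D (cap 7, load 7): N1, N3 — cost 3×2 + 4×8 = 38
  Shipping 50, fixed 46 → total 96.
  Any other capacity-feasible assignment to {C, D} ships for at least 50.
Compare {A, D}: its best feasible assignment gives total 98.
Compare {B, D}: its best feasible assignment gives total 98.
Every other set of open sites that can feasibly serve all demand totals ≥ 98 even under its best assignment. Minimum: 96.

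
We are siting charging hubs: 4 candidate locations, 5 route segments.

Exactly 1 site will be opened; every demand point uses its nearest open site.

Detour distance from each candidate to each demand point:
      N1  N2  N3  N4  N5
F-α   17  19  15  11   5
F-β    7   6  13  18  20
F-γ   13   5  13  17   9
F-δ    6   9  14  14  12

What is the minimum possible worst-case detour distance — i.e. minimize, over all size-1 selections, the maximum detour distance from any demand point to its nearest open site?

Open {F-δ}.
  Farthest demand point is N3 at detour distance 14 (to F-δ); all others are ≤ 14.
With {F-γ} the worst case is 17.
With {F-α} the worst case is 19.
No size-1 selection achieves below 14.

14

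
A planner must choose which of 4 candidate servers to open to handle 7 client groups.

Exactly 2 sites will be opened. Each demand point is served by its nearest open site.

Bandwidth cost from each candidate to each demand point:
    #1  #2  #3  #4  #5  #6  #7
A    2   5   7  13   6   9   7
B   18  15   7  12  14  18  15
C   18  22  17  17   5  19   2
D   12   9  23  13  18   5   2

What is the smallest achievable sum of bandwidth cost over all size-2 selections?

Open {A, D}.
  #1→A 2, #2→A 5, #3→A 7, #4→A 13, #5→A 6, #6→D 5, #7→D 2  ⇒ total 40.
Compare {A, C}: total 43.
Compare {A, B}: total 48.
No size-2 selection does better; minimum is 40.

40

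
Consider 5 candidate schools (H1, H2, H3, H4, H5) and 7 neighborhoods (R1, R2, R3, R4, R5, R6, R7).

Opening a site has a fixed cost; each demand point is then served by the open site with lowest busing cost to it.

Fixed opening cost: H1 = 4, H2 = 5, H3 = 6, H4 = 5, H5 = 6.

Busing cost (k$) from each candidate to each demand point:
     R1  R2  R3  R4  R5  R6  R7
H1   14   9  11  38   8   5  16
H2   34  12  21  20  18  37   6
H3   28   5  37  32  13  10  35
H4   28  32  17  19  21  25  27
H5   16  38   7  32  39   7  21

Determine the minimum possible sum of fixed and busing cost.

82

Open {H1, H2}: assign each demand point to its cheapest open site.
  R1→H1 14, R2→H1 9, R3→H1 11, R4→H2 20, R5→H1 8, R6→H1 5, R7→H2 6
  busing cost 73, fixed 9 → total 82.
Compare {H1, H2, H3}: busing cost 69 + fixed 15 = 84.
Compare {H1, H2, H5}: busing cost 69 + fixed 15 = 84.
Compare {H1, H2, H4}: busing cost 72 + fixed 14 = 86.
All other subsets cost ≥ 84. Minimum total cost: 82.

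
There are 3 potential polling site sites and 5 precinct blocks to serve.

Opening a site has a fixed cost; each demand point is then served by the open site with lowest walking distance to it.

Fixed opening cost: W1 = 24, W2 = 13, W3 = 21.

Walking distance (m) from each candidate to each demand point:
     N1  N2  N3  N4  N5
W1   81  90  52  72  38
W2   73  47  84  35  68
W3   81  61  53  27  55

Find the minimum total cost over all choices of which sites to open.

282

Open {W1, W2}: assign each demand point to its cheapest open site.
  N1→W2 73, N2→W2 47, N3→W1 52, N4→W2 35, N5→W1 38
  walking distance 245, fixed 37 → total 282.
Compare {W2, W3}: walking distance 255 + fixed 34 = 289.
Compare {W1, W2, W3}: walking distance 237 + fixed 58 = 295.
Compare {W3}: walking distance 277 + fixed 21 = 298.
All other subsets cost ≥ 289. Minimum total cost: 282.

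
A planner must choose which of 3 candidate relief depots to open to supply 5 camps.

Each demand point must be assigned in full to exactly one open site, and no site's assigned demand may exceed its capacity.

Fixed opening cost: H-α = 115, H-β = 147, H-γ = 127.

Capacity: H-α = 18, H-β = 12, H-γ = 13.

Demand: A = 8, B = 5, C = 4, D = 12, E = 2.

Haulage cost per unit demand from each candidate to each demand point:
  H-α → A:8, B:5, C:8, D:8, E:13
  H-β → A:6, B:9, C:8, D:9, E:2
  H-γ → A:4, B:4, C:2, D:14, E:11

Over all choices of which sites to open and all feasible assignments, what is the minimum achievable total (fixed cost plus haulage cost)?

448

Open {H-α, H-γ}; cheapest assignment that respects the capacities:
  H-α (cap 18, load 18): C, D, E — cost 4×8 + 12×8 + 2×13 = 154
  H-γ (cap 13, load 13): A, B — cost 8×4 + 5×4 = 52
  Shipping 206, fixed 242 → total 448.
  Any other capacity-feasible assignment to {H-α, H-γ} ships for at least 206.
Compare {H-α, H-β, H-γ}: its best feasible assignment gives total 554.
Every other set of open sites that can feasibly serve all demand totals ≥ 554 even under its best assignment. Minimum: 448.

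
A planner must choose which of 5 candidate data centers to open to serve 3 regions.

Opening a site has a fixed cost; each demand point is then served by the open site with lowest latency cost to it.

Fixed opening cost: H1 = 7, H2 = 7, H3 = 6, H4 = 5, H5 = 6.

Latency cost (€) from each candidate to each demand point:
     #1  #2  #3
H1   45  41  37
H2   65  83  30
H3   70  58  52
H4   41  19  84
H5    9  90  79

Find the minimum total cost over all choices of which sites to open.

76

Open {H2, H4, H5}: assign each demand point to its cheapest open site.
  #1→H5 9, #2→H4 19, #3→H2 30
  latency cost 58, fixed 18 → total 76.
Compare {H2, H3, H4, H5}: latency cost 58 + fixed 24 = 82.
Compare {H1, H4, H5}: latency cost 65 + fixed 18 = 83.
Compare {H1, H2, H4, H5}: latency cost 58 + fixed 25 = 83.
All other subsets cost ≥ 82. Minimum total cost: 76.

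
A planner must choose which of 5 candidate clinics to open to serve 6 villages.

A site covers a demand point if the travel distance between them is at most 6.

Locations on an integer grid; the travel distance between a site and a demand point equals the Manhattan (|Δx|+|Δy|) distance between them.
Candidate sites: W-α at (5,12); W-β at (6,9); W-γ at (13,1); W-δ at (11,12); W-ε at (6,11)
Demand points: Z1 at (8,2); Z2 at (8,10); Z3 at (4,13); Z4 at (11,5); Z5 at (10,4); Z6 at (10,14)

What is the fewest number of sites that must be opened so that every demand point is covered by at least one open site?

Coverage sets (demand points within 6 of each site):
  W-α: {Z2, Z3}
  W-β: {Z2, Z3}
  W-γ: {Z1, Z4, Z5}
  W-δ: {Z2, Z6}
  W-ε: {Z2, Z3}
No 2 sites suffice: every size-2 union leaves at least one demand point uncovered.
But {W-α, W-γ, W-δ} covers everything, so the minimum is 3.

3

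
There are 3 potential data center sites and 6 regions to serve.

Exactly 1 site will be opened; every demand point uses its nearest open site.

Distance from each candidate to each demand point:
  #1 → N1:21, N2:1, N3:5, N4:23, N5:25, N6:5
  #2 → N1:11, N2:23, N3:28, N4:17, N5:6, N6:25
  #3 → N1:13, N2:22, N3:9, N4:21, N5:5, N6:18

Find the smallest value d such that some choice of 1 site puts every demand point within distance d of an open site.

Open {#3}.
  Farthest demand point is N2 at distance 22 (to #3); all others are ≤ 22.
With {#1} the worst case is 25.
With {#2} the worst case is 28.
No size-1 selection achieves below 22.

22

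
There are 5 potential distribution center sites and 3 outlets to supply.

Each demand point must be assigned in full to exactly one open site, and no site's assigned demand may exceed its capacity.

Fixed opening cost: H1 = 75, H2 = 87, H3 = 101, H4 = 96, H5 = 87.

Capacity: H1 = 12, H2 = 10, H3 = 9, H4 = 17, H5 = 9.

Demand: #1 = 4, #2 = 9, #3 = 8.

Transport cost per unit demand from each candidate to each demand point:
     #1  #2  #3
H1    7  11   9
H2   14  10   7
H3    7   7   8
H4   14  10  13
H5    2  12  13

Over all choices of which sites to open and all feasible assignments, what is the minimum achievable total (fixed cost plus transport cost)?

Open {H1, H3}; cheapest assignment that respects the capacities:
  H1 (cap 12, load 12): #1, #3 — cost 4×7 + 8×9 = 100
  H3 (cap 9, load 9): #2 — cost 9×7 = 63
  Shipping 163, fixed 176 → total 339.
  Any other capacity-feasible assignment to {H1, H3} ships for at least 163.
Compare {H1, H2}: its best feasible assignment gives total 352.
Compare {H1, H4}: its best feasible assignment gives total 361.
Every other set of open sites that can feasibly serve all demand totals ≥ 352 even under its best assignment. Minimum: 339.

339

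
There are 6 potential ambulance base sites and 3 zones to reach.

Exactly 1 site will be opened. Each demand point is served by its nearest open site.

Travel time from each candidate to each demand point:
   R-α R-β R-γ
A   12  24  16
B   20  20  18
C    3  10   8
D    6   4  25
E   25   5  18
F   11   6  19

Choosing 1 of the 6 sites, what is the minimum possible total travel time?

Open {C}.
  R-α→C 3, R-β→C 10, R-γ→C 8  ⇒ total 21.
Compare {D}: total 35.
Compare {F}: total 36.
No size-1 selection does better; minimum is 21.

21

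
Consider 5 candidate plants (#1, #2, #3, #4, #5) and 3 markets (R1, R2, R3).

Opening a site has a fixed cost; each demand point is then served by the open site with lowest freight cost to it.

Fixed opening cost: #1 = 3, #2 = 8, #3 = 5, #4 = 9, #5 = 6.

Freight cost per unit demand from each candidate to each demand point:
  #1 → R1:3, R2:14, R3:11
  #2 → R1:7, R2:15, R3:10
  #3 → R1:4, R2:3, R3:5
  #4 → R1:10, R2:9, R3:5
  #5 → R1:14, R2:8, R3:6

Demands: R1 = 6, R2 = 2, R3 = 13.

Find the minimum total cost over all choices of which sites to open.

97

Open {#1, #3}: assign each demand point to its cheapest open site.
  R1→#1 6×3=18, R2→#3 2×3=6, R3→#3 13×5=65
  freight cost 89, fixed 8 → total 97.
Compare {#3}: freight cost 95 + fixed 5 = 100.
Compare {#1, #3, #5}: freight cost 89 + fixed 14 = 103.
Compare {#1, #2, #3}: freight cost 89 + fixed 16 = 105.
All other subsets cost ≥ 100. Minimum total cost: 97.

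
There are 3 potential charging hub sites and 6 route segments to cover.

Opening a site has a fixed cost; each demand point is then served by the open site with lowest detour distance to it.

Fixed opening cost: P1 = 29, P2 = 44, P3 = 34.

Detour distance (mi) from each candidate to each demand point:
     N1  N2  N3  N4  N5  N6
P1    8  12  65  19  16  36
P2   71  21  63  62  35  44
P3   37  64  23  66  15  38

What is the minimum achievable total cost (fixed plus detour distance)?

Open {P1, P3}: assign each demand point to its cheapest open site.
  N1→P1 8, N2→P1 12, N3→P3 23, N4→P1 19, N5→P3 15, N6→P1 36
  detour distance 113, fixed 63 → total 176.
Compare {P1}: detour distance 156 + fixed 29 = 185.
Compare {P1, P2, P3}: detour distance 113 + fixed 107 = 220.
Compare {P1, P2}: detour distance 154 + fixed 73 = 227.
All other subsets cost ≥ 185. Minimum total cost: 176.

176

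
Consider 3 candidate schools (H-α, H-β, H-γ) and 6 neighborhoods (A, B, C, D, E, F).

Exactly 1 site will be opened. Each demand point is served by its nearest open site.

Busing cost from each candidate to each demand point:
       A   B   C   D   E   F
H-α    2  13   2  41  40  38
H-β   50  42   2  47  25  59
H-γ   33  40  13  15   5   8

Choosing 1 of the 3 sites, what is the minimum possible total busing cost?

Open {H-γ}.
  A→H-γ 33, B→H-γ 40, C→H-γ 13, D→H-γ 15, E→H-γ 5, F→H-γ 8  ⇒ total 114.
Compare {H-α}: total 136.
Compare {H-β}: total 225.

114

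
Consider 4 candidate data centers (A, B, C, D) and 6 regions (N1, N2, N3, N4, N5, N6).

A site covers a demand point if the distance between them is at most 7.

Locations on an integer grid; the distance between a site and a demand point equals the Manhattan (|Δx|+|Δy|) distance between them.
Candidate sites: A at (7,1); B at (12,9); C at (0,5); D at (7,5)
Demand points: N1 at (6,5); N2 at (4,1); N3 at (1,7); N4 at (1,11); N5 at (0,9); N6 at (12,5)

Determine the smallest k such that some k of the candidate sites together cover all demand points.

Coverage sets (demand points within 7 of each site):
  A: {N1, N2}
  B: {N6}
  C: {N1, N3, N4, N5}
  D: {N1, N2, N6}
No single site covers all 6 demand points.
But {C, D} covers everything, so the minimum is 2.

2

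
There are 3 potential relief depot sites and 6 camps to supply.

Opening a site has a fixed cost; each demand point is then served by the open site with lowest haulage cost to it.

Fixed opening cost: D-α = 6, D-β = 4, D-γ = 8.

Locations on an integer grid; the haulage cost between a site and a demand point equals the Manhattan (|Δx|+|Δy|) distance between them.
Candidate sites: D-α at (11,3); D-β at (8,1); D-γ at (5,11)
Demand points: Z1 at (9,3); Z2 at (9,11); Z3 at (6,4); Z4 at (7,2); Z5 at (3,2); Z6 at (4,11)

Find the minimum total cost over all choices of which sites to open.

33

Open {D-β, D-γ}: assign each demand point to its cheapest open site.
  Z1→D-β 3, Z2→D-γ 4, Z3→D-β 5, Z4→D-β 2, Z5→D-β 6, Z6→D-γ 1
  haulage cost 21, fixed 12 → total 33.
Compare {D-α, D-β, D-γ}: haulage cost 20 + fixed 18 = 38.
Compare {D-α, D-γ}: haulage cost 27 + fixed 14 = 41.
Compare {D-β}: haulage cost 41 + fixed 4 = 45.
All other subsets cost ≥ 38. Minimum total cost: 33.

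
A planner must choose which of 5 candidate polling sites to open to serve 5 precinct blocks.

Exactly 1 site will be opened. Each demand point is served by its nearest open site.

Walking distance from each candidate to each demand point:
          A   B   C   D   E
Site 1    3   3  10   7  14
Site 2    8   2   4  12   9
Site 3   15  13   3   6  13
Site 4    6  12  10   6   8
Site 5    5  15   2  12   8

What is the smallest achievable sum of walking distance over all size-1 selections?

35

Open {Site 2}.
  A→Site 2 8, B→Site 2 2, C→Site 2 4, D→Site 2 12, E→Site 2 9  ⇒ total 35.
Compare {Site 1}: total 37.
Compare {Site 4}: total 42.
No size-1 selection does better; minimum is 35.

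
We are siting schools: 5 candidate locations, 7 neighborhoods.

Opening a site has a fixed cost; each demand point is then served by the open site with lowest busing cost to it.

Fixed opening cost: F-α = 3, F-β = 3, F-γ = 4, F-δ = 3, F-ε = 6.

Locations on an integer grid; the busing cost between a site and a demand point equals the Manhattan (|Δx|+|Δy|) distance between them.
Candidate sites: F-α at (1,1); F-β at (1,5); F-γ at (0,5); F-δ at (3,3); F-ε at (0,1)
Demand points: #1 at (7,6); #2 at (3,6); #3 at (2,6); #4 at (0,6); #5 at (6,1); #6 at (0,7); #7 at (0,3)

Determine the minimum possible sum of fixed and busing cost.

Open {F-γ, F-δ}: assign each demand point to its cheapest open site.
  #1→F-δ 7, #2→F-δ 3, #3→F-γ 3, #4→F-γ 1, #5→F-δ 5, #6→F-γ 2, #7→F-γ 2
  busing cost 23, fixed 7 → total 30.
Compare {F-α, F-β}: busing cost 25 + fixed 6 = 31.
Compare {F-β, F-δ}: busing cost 25 + fixed 6 = 31.
Compare {F-β}: busing cost 29 + fixed 3 = 32.
All other subsets cost ≥ 31. Minimum total cost: 30.

30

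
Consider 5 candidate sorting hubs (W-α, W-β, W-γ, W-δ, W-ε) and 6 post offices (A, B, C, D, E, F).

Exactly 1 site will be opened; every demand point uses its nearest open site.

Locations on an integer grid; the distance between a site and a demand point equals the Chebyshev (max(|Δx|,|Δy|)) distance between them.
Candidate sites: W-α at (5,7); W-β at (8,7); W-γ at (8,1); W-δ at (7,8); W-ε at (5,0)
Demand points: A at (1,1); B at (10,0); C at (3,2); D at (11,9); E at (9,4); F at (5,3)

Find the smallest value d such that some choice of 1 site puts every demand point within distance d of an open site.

Open {W-α}.
  Farthest demand point is B at distance 7 (to W-α); all others are ≤ 7.
With {W-β} the worst case is 7.
With {W-γ} the worst case is 8.
No size-1 selection achieves below 7.

7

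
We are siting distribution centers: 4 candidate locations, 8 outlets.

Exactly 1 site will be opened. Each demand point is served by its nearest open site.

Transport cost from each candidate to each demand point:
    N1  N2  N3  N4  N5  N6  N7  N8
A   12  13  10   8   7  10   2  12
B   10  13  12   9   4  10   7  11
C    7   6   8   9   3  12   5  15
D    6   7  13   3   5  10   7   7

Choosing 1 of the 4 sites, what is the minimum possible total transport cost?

Open {D}.
  N1→D 6, N2→D 7, N3→D 13, N4→D 3, N5→D 5, N6→D 10, N7→D 7, N8→D 7  ⇒ total 58.
Compare {C}: total 65.
Compare {A}: total 74.
No size-1 selection does better; minimum is 58.

58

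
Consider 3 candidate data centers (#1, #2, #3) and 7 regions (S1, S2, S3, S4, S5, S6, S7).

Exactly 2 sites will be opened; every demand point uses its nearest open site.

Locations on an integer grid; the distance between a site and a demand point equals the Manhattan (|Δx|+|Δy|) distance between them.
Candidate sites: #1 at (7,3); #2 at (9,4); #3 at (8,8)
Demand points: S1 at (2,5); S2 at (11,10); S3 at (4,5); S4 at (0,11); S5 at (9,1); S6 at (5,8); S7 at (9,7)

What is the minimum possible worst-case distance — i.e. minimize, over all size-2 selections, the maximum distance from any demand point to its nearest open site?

Open {#1, #3}.
  Farthest demand point is S4 at distance 11 (to #3); all others are ≤ 11.
With {#2, #3} the worst case is 11.
With {#1, #2} the worst case is 15.
No size-2 selection achieves below 11.

11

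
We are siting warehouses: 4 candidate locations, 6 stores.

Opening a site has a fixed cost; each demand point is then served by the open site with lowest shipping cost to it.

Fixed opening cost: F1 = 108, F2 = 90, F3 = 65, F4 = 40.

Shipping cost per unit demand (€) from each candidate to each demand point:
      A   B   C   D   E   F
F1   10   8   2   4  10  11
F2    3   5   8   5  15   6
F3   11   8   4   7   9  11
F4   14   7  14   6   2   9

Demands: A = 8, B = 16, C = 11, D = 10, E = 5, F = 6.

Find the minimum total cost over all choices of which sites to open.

Open {F2, F4}: assign each demand point to its cheapest open site.
  A→F2 8×3=24, B→F2 16×5=80, C→F2 11×8=88, D→F2 10×5=50, E→F4 5×2=10, F→F2 6×6=36
  shipping cost 288, fixed 130 → total 418.
Compare {F2, F3}: shipping cost 279 + fixed 155 = 434.
Compare {F2, F3, F4}: shipping cost 244 + fixed 195 = 439.
Compare {F2}: shipping cost 353 + fixed 90 = 443.
All other subsets cost ≥ 434. Minimum total cost: 418.

418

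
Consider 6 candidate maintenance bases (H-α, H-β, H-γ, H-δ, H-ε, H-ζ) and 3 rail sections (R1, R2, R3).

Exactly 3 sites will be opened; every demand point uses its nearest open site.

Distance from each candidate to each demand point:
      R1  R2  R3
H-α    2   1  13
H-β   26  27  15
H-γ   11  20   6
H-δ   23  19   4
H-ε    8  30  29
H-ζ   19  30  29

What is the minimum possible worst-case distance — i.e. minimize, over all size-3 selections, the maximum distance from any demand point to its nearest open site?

4

Open {H-α, H-β, H-δ}.
  Farthest demand point is R3 at distance 4 (to H-δ); all others are ≤ 4.
With {H-α, H-γ, H-δ} the worst case is 4.
With {H-α, H-δ, H-ε} the worst case is 4.
No size-3 selection achieves below 4.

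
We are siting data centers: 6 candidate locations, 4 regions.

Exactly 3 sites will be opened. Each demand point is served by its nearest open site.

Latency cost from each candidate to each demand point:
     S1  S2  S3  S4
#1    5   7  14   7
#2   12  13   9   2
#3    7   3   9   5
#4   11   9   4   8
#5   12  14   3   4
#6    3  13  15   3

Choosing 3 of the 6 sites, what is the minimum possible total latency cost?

Open {#3, #5, #6}.
  S1→#6 3, S2→#3 3, S3→#5 3, S4→#6 3  ⇒ total 12.
Compare {#3, #4, #6}: total 13.
Compare {#1, #3, #5}: total 15.
No size-3 selection does better; minimum is 12.

12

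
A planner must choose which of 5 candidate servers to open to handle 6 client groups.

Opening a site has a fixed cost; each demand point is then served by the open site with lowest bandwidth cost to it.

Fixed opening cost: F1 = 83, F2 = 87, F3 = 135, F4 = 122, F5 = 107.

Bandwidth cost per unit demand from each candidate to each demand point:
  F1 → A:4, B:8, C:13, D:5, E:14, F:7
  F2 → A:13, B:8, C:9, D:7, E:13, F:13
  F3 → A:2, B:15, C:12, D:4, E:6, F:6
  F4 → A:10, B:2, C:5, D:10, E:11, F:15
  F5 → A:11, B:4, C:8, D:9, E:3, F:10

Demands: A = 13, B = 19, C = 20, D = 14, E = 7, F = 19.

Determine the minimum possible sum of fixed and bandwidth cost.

Open {F3, F4}: assign each demand point to its cheapest open site.
  A→F3 13×2=26, B→F4 19×2=38, C→F4 20×5=100, D→F3 14×4=56, E→F3 7×6=42, F→F3 19×6=114
  bandwidth cost 376, fixed 257 → total 633.
Compare {F1, F4}: bandwidth cost 470 + fixed 205 = 675.
Compare {F3, F5}: bandwidth cost 453 + fixed 242 = 695.
Compare {F1, F5}: bandwidth cost 512 + fixed 190 = 702.
All other subsets cost ≥ 675. Minimum total cost: 633.

633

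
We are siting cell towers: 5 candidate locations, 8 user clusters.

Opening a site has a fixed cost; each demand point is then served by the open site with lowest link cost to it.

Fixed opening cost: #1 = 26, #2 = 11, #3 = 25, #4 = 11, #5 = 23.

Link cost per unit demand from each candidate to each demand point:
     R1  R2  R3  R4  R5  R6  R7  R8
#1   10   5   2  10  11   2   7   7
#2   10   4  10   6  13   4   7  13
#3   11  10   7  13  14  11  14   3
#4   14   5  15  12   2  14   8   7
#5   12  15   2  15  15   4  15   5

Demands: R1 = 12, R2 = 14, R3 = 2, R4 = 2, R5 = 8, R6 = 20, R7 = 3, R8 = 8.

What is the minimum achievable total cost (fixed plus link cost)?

366

Open {#1, #2, #3, #4}: assign each demand point to its cheapest open site.
  R1→#1 12×10=120, R2→#2 14×4=56, R3→#1 2×2=4, R4→#2 2×6=12, R5→#4 8×2=16, R6→#1 20×2=40, R7→#1 3×7=21, R8→#3 8×3=24
  link cost 293, fixed 73 → total 366.
Compare {#1, #2, #4}: link cost 325 + fixed 48 = 373.
Compare {#1, #3, #4}: link cost 315 + fixed 62 = 377.
Compare {#1, #2, #4, #5}: link cost 309 + fixed 71 = 380.
All other subsets cost ≥ 373. Minimum total cost: 366.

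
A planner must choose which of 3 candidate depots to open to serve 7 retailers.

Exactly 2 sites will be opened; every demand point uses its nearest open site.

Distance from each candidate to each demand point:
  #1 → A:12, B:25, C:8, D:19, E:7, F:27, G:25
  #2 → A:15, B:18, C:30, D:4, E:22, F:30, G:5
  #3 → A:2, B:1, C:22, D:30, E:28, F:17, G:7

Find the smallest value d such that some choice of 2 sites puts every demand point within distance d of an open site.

Open {#1, #3}.
  Farthest demand point is D at distance 19 (to #1); all others are ≤ 19.
With {#2, #3} the worst case is 22.
With {#1, #2} the worst case is 27.
No size-2 selection achieves below 19.

19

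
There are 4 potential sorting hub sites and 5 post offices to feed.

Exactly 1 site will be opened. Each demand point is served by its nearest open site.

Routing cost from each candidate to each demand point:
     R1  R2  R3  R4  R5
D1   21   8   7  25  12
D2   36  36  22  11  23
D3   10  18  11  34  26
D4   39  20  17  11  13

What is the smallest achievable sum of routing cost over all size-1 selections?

73

Open {D1}.
  R1→D1 21, R2→D1 8, R3→D1 7, R4→D1 25, R5→D1 12  ⇒ total 73.
Compare {D3}: total 99.
Compare {D4}: total 100.
No size-1 selection does better; minimum is 73.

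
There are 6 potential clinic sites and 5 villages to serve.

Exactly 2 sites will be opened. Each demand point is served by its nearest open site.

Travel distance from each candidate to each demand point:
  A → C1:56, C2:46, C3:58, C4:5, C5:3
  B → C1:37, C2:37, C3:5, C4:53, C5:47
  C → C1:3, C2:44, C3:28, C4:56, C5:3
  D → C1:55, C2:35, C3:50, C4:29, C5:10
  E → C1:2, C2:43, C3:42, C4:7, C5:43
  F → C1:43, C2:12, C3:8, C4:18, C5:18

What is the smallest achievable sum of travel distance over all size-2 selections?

44

Open {C, F}.
  C1→C 3, C2→F 12, C3→F 8, C4→F 18, C5→C 3  ⇒ total 44.
Compare {E, F}: total 47.
Compare {A, F}: total 71.
No size-2 selection does better; minimum is 44.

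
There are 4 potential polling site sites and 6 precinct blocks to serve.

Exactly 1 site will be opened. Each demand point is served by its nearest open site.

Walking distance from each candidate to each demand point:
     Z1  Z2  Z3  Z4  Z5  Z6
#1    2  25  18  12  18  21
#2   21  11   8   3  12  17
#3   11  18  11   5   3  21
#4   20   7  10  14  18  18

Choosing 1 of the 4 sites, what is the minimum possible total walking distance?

Open {#3}.
  Z1→#3 11, Z2→#3 18, Z3→#3 11, Z4→#3 5, Z5→#3 3, Z6→#3 21  ⇒ total 69.
Compare {#2}: total 72.
Compare {#4}: total 87.
No size-1 selection does better; minimum is 69.

69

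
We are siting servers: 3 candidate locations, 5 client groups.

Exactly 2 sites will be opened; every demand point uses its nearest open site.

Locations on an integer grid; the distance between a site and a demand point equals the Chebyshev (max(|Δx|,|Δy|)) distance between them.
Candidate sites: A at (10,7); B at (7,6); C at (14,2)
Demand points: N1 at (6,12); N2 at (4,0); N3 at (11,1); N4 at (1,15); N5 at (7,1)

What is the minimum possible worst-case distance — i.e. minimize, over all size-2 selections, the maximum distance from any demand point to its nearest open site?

Open {A, B}.
  Farthest demand point is N4 at distance 9 (to A); all others are ≤ 9.
With {A, C} the worst case is 9.
With {B, C} the worst case is 9.
No size-2 selection achieves below 9.

9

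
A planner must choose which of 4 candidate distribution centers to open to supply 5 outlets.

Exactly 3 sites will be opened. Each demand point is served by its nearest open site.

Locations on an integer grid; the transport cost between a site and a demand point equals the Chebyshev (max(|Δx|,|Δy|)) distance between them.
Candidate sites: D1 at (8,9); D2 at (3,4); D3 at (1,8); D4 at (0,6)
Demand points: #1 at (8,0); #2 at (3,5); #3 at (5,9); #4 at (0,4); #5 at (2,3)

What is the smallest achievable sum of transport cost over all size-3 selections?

12

Open {D1, D2, D4}.
  #1→D2 5, #2→D2 1, #3→D1 3, #4→D4 2, #5→D2 1  ⇒ total 12.
Compare {D1, D2, D3}: total 13.
Compare {D2, D3, D4}: total 13.
No size-3 selection does better; minimum is 12.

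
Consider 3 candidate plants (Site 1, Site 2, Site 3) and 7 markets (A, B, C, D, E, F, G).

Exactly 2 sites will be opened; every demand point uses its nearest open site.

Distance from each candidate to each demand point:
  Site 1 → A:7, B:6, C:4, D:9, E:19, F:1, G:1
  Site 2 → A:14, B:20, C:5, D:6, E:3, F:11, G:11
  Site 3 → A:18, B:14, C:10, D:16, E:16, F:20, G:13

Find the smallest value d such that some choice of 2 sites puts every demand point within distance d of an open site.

7

Open {Site 1, Site 2}.
  Farthest demand point is A at distance 7 (to Site 1); all others are ≤ 7.
With {Site 2, Site 3} the worst case is 14.
With {Site 1, Site 3} the worst case is 16.
No size-2 selection achieves below 7.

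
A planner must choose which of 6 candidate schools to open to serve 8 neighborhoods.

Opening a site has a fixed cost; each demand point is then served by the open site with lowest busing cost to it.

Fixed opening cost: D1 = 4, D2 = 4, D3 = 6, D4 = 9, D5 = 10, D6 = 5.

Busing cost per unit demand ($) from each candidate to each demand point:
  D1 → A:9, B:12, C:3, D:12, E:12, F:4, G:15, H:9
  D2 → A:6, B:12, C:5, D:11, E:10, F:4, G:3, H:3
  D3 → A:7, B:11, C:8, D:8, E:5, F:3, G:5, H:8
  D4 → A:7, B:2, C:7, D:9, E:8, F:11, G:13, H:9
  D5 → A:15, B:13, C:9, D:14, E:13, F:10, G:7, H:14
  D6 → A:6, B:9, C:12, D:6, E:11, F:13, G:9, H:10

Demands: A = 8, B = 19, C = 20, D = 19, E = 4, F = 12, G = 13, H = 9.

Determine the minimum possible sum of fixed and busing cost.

410

Open {D1, D2, D3, D4, D6}: assign each demand point to its cheapest open site.
  A→D2 8×6=48, B→D4 19×2=38, C→D1 20×3=60, D→D6 19×6=114, E→D3 4×5=20, F→D3 12×3=36, G→D2 13×3=39, H→D2 9×3=27
  busing cost 382, fixed 28 → total 410.
Compare {D1, D2, D3, D4, D5, D6}: busing cost 382 + fixed 38 = 420.
Compare {D1, D2, D4, D6}: busing cost 406 + fixed 22 = 428.
Compare {D1, D2, D4, D5, D6}: busing cost 406 + fixed 32 = 438.
All other subsets cost ≥ 420. Minimum total cost: 410.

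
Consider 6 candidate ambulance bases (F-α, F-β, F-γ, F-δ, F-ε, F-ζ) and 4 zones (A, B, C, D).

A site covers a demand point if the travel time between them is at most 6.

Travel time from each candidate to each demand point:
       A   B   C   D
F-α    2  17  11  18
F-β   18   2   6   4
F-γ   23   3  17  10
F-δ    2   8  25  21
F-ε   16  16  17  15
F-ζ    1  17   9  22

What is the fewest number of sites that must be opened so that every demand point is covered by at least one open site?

Coverage sets (demand points within 6 of each site):
  F-α: {A}
  F-β: {B, C, D}
  F-γ: {B}
  F-δ: {A}
  F-ε: {}
  F-ζ: {A}
No single site covers all 4 demand points.
But {F-α, F-β} covers everything, so the minimum is 2.

2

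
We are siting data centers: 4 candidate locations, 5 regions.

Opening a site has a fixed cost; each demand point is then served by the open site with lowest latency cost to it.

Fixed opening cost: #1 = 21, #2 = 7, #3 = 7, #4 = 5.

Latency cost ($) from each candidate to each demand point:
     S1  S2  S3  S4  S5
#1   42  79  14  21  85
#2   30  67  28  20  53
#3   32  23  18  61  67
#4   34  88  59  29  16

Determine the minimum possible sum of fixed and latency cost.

Open {#2, #3, #4}: assign each demand point to its cheapest open site.
  S1→#2 30, S2→#3 23, S3→#3 18, S4→#2 20, S5→#4 16
  latency cost 107, fixed 19 → total 126.
Compare {#3, #4}: latency cost 118 + fixed 12 = 130.
Compare {#1, #3, #4}: latency cost 106 + fixed 33 = 139.
Compare {#1, #2, #3, #4}: latency cost 103 + fixed 40 = 143.
All other subsets cost ≥ 130. Minimum total cost: 126.

126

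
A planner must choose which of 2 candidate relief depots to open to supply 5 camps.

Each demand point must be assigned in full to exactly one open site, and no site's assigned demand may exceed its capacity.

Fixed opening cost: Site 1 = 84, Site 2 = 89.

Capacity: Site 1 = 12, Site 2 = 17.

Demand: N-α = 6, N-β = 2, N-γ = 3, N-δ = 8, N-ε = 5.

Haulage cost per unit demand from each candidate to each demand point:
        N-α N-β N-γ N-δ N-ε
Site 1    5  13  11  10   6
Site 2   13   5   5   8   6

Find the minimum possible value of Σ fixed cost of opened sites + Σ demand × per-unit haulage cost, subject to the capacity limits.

Open {Site 1, Site 2}; cheapest assignment that respects the capacities:
  Site 1 (cap 12, load 11): N-α, N-ε — cost 6×5 + 5×6 = 60
  Site 2 (cap 17, load 13): N-β, N-γ, N-δ — cost 2×5 + 3×5 + 8×8 = 89
  Shipping 149, fixed 173 → total 322.
  Any other capacity-feasible assignment to {Site 1, Site 2} ships for at least 149.
Total demand is 24 and no other set of sites has combined capacity ≥ 24, so {Site 1, Site 2} is the only feasible choice of open sites. Minimum: 322.

322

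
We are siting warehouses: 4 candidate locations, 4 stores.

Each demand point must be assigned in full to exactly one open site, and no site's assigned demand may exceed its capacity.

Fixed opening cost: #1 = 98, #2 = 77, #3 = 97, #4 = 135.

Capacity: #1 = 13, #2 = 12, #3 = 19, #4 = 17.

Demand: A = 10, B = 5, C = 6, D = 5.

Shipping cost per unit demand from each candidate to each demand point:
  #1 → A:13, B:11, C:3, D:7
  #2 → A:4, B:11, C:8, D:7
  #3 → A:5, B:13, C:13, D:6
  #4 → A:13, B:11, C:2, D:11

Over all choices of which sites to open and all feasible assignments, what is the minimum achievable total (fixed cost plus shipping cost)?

Open {#1, #3}; cheapest assignment that respects the capacities:
  #1 (cap 13, load 11): B, C — cost 5×11 + 6×3 = 73
  #3 (cap 19, load 15): A, D — cost 10×5 + 5×6 = 80
  Shipping 153, fixed 195 → total 348.
  Any other capacity-feasible assignment to {#1, #3} ships for at least 153.
Compare {#2, #3}: its best feasible assignment gives total 357.
Compare {#2, #4}: its best feasible assignment gives total 374.
Every other set of open sites that can feasibly serve all demand totals ≥ 357 even under its best assignment. Minimum: 348.

348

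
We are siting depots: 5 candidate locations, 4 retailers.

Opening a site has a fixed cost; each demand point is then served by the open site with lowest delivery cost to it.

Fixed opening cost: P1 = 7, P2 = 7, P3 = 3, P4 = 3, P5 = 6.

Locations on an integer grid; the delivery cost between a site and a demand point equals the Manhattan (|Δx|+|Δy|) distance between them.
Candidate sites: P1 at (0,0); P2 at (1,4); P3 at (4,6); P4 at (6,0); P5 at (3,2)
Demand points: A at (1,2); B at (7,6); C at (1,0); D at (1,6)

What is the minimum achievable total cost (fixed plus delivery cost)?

20

Open {P1, P3}: assign each demand point to its cheapest open site.
  A→P1 3, B→P3 3, C→P1 1, D→P3 3
  delivery cost 10, fixed 10 → total 20.
Compare {P2, P3}: delivery cost 11 + fixed 10 = 21.
Compare {P3, P5}: delivery cost 12 + fixed 9 = 21.
Compare {P2}: delivery cost 16 + fixed 7 = 23.
All other subsets cost ≥ 21. Minimum total cost: 20.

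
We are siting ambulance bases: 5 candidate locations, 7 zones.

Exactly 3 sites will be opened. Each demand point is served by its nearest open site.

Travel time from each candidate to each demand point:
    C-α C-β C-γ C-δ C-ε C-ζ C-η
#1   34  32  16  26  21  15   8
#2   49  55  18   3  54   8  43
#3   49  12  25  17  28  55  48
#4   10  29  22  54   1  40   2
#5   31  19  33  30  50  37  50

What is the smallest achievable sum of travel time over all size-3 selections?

54

Open {#2, #3, #4}.
  C-α→#4 10, C-β→#3 12, C-γ→#2 18, C-δ→#2 3, C-ε→#4 1, C-ζ→#2 8, C-η→#4 2  ⇒ total 54.
Compare {#2, #4, #5}: total 61.
Compare {#1, #2, #4}: total 69.
No size-3 selection does better; minimum is 54.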